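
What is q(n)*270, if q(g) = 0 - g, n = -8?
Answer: 2160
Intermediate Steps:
q(g) = -g
q(n)*270 = -1*(-8)*270 = 8*270 = 2160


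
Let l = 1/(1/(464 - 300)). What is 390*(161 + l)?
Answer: 126750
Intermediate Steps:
l = 164 (l = 1/(1/164) = 164)
390*(161 + l) = 390*(161 + 164) = 390*325 = 126750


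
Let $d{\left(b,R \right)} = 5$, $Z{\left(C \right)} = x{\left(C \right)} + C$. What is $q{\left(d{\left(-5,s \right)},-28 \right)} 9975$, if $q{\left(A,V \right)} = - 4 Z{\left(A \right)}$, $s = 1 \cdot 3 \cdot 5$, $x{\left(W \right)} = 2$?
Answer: $-279300$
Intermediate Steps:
$s = 15$ ($s = 3 \cdot 5 = 15$)
$Z{\left(C \right)} = 2 + C$
$q{\left(A,V \right)} = -8 - 4 A$ ($q{\left(A,V \right)} = - 4 \left(2 + A\right) = -8 - 4 A$)
$q{\left(d{\left(-5,s \right)},-28 \right)} 9975 = \left(-8 - 20\right) 9975 = \left(-28\right) 9975 = -279300$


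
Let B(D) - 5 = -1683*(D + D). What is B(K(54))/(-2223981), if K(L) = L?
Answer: 181759/2223981 ≈ 0.081727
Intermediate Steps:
B(D) = 5 - 3366*D (B(D) = 5 - 1683*(D + D) = 5 - 3366*D)
B(K(54))/(-2223981) = (5 - 3366*54)/(-2223981) = (5 - 181764)*(-1/2223981) = -181759*(-1/2223981) = 181759/2223981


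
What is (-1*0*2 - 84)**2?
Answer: 7056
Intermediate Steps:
(-1*0*2 - 84)**2 = (0*2 - 84)**2 = (0 - 84)**2 = (-84)**2 = 7056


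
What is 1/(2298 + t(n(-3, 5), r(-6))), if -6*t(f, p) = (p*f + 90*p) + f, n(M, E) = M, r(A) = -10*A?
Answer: 2/2857 ≈ 0.00070004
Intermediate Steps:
t(f, p) = -15*p - f/6 - f*p/6 (t(f, p) = -((p*f + 90*p) + f)/6 = -((f*p + 90*p) + f)/6 = -((90*p + f*p) + f)/6 = -(f + 90*p + f*p)/6 = -15*p - f/6 - f*p/6)
1/(2298 + t(n(-3, 5), r(-6))) = 1/(2298 + (-(-150)*(-6) - 1/6*(-3) - 1/6*(-3)*(-10*(-6)))) = 1/(2298 + (-15*60 + 1/2 - 1/6*(-3)*60)) = 1/(2298 + (-900 + 1/2 + 30)) = 1/(2298 - 1739/2) = 1/(2857/2) = 2/2857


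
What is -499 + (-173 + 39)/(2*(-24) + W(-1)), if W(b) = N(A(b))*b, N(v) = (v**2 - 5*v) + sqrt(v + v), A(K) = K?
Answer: (-499*sqrt(2) + 26812*I)/(sqrt(2) - 54*I) ≈ -496.52 - 0.064943*I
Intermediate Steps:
N(v) = v**2 - 5*v + sqrt(2)*sqrt(v) (N(v) = (v**2 - 5*v) + sqrt(2*v) = (v**2 - 5*v) + sqrt(2)*sqrt(v) = v**2 - 5*v + sqrt(2)*sqrt(v))
W(b) = b*(b**2 - 5*b + sqrt(2)*sqrt(b)) (W(b) = (b**2 - 5*b + sqrt(2)*sqrt(b))*b = b*(b**2 - 5*b + sqrt(2)*sqrt(b)))
-499 + (-173 + 39)/(2*(-24) + W(-1)) = -499 + (-173 + 39)/(2*(-24) - ((-1)**2 - 5*(-1) + sqrt(2)*sqrt(-1))) = -499 - 134/(-48 - (1 + 5 + sqrt(2)*I)) = -499 - 134/(-48 - (1 + 5 + I*sqrt(2))) = -499 - 134/(-48 - (6 + I*sqrt(2))) = -499 - 134/(-48 + (-6 - I*sqrt(2))) = -499 - 134/(-54 - I*sqrt(2))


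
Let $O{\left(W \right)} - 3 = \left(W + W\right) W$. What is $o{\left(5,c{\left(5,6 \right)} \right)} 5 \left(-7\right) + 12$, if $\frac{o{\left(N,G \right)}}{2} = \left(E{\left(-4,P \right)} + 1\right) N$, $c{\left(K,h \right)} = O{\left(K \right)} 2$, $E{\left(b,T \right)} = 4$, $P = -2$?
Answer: $-1738$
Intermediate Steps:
$O{\left(W \right)} = 3 + 2 W^{2}$ ($O{\left(W \right)} = 3 + \left(W + W\right) W = 3 + 2 W W = 3 + 2 W^{2}$)
$c{\left(K,h \right)} = 6 + 4 K^{2}$ ($c{\left(K,h \right)} = \left(3 + 2 K^{2}\right) 2 = 6 + 4 K^{2}$)
$o{\left(N,G \right)} = 10 N$ ($o{\left(N,G \right)} = 2 \left(4 + 1\right) N = 2 \cdot 5 N = 10 N$)
$o{\left(5,c{\left(5,6 \right)} \right)} 5 \left(-7\right) + 12 = 10 \cdot 5 \cdot 5 \left(-7\right) + 12 = 50 \cdot 5 \left(-7\right) + 12 = 250 \left(-7\right) + 12 = -1750 + 12 = -1738$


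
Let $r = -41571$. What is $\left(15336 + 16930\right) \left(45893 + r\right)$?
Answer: $139453652$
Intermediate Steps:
$\left(15336 + 16930\right) \left(45893 + r\right) = \left(15336 + 16930\right) \left(45893 - 41571\right) = 32266 \cdot 4322 = 139453652$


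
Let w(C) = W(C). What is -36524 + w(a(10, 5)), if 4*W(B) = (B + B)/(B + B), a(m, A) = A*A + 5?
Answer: -146095/4 ≈ -36524.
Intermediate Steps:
a(m, A) = 5 + A² (a(m, A) = A² + 5 = 5 + A²)
W(B) = ¼ (W(B) = ((B + B)/(B + B))/4 = ((2*B)/((2*B)))/4 = ((2*B)*(1/(2*B)))/4 = (¼)*1 = ¼)
w(C) = ¼
-36524 + w(a(10, 5)) = -36524 + ¼ = -146095/4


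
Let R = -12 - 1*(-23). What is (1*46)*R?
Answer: 506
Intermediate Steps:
R = 11 (R = -12 + 23 = 11)
(1*46)*R = (1*46)*11 = 46*11 = 506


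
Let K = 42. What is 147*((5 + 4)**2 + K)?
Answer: 18081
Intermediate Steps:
147*((5 + 4)**2 + K) = 147*((5 + 4)**2 + 42) = 147*(9**2 + 42) = 147*(81 + 42) = 147*123 = 18081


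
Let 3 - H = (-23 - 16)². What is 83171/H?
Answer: -7561/138 ≈ -54.790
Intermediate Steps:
H = -1518 (H = 3 - (-23 - 16)² = 3 - 1*(-39)² = 3 - 1*1521 = 3 - 1521 = -1518)
83171/H = 83171/(-1518) = 83171*(-1/1518) = -7561/138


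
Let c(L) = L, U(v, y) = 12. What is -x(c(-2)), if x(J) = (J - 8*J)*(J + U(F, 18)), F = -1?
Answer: -140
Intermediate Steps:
x(J) = -7*J*(12 + J) (x(J) = (J - 8*J)*(J + 12) = (-7*J)*(12 + J) = -7*J*(12 + J))
-x(c(-2)) = -(-7)*(-2)*(12 - 2) = -(-7)*(-2)*10 = -1*140 = -140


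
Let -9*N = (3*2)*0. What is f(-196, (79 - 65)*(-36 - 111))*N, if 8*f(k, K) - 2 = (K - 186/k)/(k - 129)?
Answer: 0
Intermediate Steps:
N = 0 (N = -3*2*0/9 = -2*0/3 = -1/9*0 = 0)
f(k, K) = 1/4 + (K - 186/k)/(8*(-129 + k)) (f(k, K) = 1/4 + ((K - 186/k)/(k - 129))/8 = 1/4 + ((K - 186/k)/(-129 + k))/8 = 1/4 + (K - 186/k)/(8*(-129 + k)))
f(-196, (79 - 65)*(-36 - 111))*N = ((1/8)*(-186 - 258*(-196) + 2*(-196)**2 + ((79 - 65)*(-36 - 111))*(-196))/(-196*(-129 - 196)))*0 = ((1/8)*(-1/196)*(-186 + 50568 + 2*38416 + (14*(-147))*(-196))/(-325))*0 = ((1/8)*(-1/196)*(-1/325)*(-186 + 50568 + 76832 - 2058*(-196)))*0 = ((1/8)*(-1/196)*(-1/325)*(-186 + 50568 + 76832 + 403368))*0 = ((1/8)*(-1/196)*(-1/325)*530582)*0 = (20407/19600)*0 = 0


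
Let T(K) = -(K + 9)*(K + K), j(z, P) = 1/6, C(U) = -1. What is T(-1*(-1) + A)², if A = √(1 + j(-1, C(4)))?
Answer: 9571/9 + 1474*√42/9 ≈ 2124.8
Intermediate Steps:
j(z, P) = ⅙
A = √42/6 (A = √(1 + ⅙) = √(7/6) = √42/6 ≈ 1.0801)
T(K) = -2*K*(9 + K) (T(K) = -(9 + K)*2*K = -2*K*(9 + K))
T(-1*(-1) + A)² = (-2*(-1*(-1) + √42/6)*(9 + (-1*(-1) + √42/6)))² = (-2*(1 + √42/6)*(9 + (1 + √42/6)))² = (-2*(1 + √42/6)*(10 + √42/6))² = 4*(1 + √42/6)²*(10 + √42/6)²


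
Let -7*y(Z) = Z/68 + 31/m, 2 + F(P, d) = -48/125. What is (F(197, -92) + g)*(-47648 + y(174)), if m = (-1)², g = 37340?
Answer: -756177734439/425 ≈ -1.7792e+9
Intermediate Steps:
m = 1
F(P, d) = -298/125 (F(P, d) = -2 - 48/125 = -298/125)
y(Z) = -31/7 - Z/476 (y(Z) = -(Z/68 + 31/1)/7 = -(Z*(1/68) + 31*1)/7 = -(Z/68 + 31)/7 = -(31 + Z/68)/7 = -31/7 - Z/476)
(F(197, -92) + g)*(-47648 + y(174)) = (-298/125 + 37340)*(-47648 + (-31/7 - 1/476*174)) = 4667202*(-47648 + (-31/7 - 87/238))/125 = 4667202*(-47648 - 163/34)/125 = (4667202/125)*(-1620195/34) = -756177734439/425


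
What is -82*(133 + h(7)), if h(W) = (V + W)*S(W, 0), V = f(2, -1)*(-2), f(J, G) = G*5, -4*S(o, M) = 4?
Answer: -9512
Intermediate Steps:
S(o, M) = -1 (S(o, M) = -1/4*4 = -1)
f(J, G) = 5*G
V = 10 (V = (5*(-1))*(-2) = -5*(-2) = 10)
h(W) = -10 - W (h(W) = (10 + W)*(-1) = -10 - W)
-82*(133 + h(7)) = -82*(133 + (-10 - 1*7)) = -82*(133 + (-10 - 7)) = -82*(133 - 17) = -82*116 = -9512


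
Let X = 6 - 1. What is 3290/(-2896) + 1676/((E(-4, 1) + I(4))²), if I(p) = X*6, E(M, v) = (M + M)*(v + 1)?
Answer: 526107/70952 ≈ 7.4150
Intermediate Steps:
X = 5
E(M, v) = 2*M*(1 + v) (E(M, v) = (2*M)*(1 + v) = 2*M*(1 + v))
I(p) = 30 (I(p) = 5*6 = 30)
3290/(-2896) + 1676/((E(-4, 1) + I(4))²) = 3290/(-2896) + 1676/((2*(-4)*(1 + 1) + 30)²) = 3290*(-1/2896) + 1676/((2*(-4)*2 + 30)²) = -1645/1448 + 1676/((-16 + 30)²) = -1645/1448 + 1676/(14²) = -1645/1448 + 1676/196 = -1645/1448 + 1676*(1/196) = -1645/1448 + 419/49 = 526107/70952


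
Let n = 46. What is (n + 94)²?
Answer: 19600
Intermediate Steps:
(n + 94)² = (46 + 94)² = 140² = 19600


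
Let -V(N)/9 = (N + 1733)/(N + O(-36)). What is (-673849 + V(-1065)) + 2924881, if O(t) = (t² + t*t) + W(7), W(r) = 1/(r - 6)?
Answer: 859892721/382 ≈ 2.2510e+6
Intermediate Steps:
W(r) = 1/(-6 + r)
O(t) = 1 + 2*t² (O(t) = (t² + t*t) + 1/(-6 + 7) = (t² + t²) + 1/1 = 2*t² + 1 = 1 + 2*t²)
V(N) = -9*(1733 + N)/(2593 + N) (V(N) = -9*(N + 1733)/(N + (1 + 2*(-36)²)) = -9*(1733 + N)/(N + (1 + 2*1296)) = -9*(1733 + N)/(N + (1 + 2592)) = -9*(1733 + N)/(N + 2593) = -9*(1733 + N)/(2593 + N))
(-673849 + V(-1065)) + 2924881 = (-673849 + 9*(-1733 - 1*(-1065))/(2593 - 1065)) + 2924881 = (-673849 + 9*(-1733 + 1065)/1528) + 2924881 = (-673849 + 9*(1/1528)*(-668)) + 2924881 = (-673849 - 1503/382) + 2924881 = -257411821/382 + 2924881 = 859892721/382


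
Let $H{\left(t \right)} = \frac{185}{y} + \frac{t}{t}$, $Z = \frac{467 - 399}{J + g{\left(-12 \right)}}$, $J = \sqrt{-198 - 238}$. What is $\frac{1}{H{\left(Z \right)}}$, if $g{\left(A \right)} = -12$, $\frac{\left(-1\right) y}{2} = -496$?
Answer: $\frac{992}{1177} \approx 0.84282$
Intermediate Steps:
$y = 992$ ($y = \left(-2\right) \left(-496\right) = 992$)
$J = 2 i \sqrt{109}$ ($J = \sqrt{-436} = 2 i \sqrt{109} \approx 20.881 i$)
$Z = \frac{68}{-12 + 2 i \sqrt{109}}$ ($Z = \frac{467 - 399}{2 i \sqrt{109} - 12} = \frac{68}{-12 + 2 i \sqrt{109}} \approx -1.4069 - 2.4481 i$)
$H{\left(t \right)} = \frac{1177}{992}$ ($H{\left(t \right)} = \frac{185}{992} + \frac{t}{t} = 185 \cdot \frac{1}{992} + 1 = \frac{185}{992} + 1 = \frac{1177}{992}$)
$\frac{1}{H{\left(Z \right)}} = \frac{1}{\frac{1177}{992}} = \frac{992}{1177}$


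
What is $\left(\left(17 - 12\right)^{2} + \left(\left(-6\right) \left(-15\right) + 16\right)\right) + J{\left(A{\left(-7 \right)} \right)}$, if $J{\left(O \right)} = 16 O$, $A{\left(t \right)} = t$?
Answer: $19$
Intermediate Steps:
$\left(\left(17 - 12\right)^{2} + \left(\left(-6\right) \left(-15\right) + 16\right)\right) + J{\left(A{\left(-7 \right)} \right)} = \left(\left(17 - 12\right)^{2} + \left(\left(-6\right) \left(-15\right) + 16\right)\right) + 16 \left(-7\right) = \left(5^{2} + \left(90 + 16\right)\right) - 112 = \left(25 + 106\right) - 112 = 131 - 112 = 19$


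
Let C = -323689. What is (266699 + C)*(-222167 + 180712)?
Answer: 2362520450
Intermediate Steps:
(266699 + C)*(-222167 + 180712) = (266699 - 323689)*(-222167 + 180712) = -56990*(-41455) = 2362520450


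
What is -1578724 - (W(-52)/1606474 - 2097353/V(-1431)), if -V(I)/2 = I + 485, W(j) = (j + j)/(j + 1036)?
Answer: -294897508369194407/186926101692 ≈ -1.5776e+6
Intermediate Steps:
W(j) = 2*j/(1036 + j) (W(j) = (2*j)/(1036 + j) = 2*j/(1036 + j))
V(I) = -970 - 2*I (V(I) = -2*(I + 485) = -2*(485 + I) = -970 - 2*I)
-1578724 - (W(-52)/1606474 - 2097353/V(-1431)) = -1578724 - ((2*(-52)/(1036 - 52))/1606474 - 2097353/(-970 - 2*(-1431))) = -1578724 - ((2*(-52)/984)*(1/1606474) - 2097353/(-970 + 2862)) = -1578724 - ((2*(-52)*(1/984))*(1/1606474) - 2097353/1892) = -1578724 - (-13/123*1/1606474 - 2097353*1/1892) = -1578724 - (-13/197596302 - 2097353/1892) = -1578724 - 1*(-207214598406601/186926101692) = -1578724 + 207214598406601/186926101692 = -294897508369194407/186926101692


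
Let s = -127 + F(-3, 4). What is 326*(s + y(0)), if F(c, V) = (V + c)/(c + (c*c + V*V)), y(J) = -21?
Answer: -530565/11 ≈ -48233.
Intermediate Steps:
F(c, V) = (V + c)/(c + V² + c²) (F(c, V) = (V + c)/(c + (c² + V²)) = (V + c)/(c + (V² + c²)) = (V + c)/(c + V² + c²))
s = -2793/22 (s = -127 + (4 - 3)/(-3 + 4² + (-3)²) = -127 + 1/(-3 + 16 + 9) = -127 + 1/22 = -2793/22 ≈ -126.95)
326*(s + y(0)) = 326*(-2793/22 - 21) = 326*(-3255/22) = -530565/11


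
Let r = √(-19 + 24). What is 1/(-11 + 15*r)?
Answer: 11/1004 + 15*√5/1004 ≈ 0.044364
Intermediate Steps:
r = √5 ≈ 2.2361
1/(-11 + 15*r) = 1/(-11 + 15*√5)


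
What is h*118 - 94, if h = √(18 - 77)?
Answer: -94 + 118*I*√59 ≈ -94.0 + 906.38*I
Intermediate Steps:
h = I*√59 (h = √(-59) = I*√59 ≈ 7.6811*I)
h*118 - 94 = (I*√59)*118 - 94 = 118*I*√59 - 94 = -94 + 118*I*√59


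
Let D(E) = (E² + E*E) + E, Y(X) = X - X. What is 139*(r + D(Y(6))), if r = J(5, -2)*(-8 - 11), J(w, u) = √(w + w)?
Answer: -2641*√10 ≈ -8351.6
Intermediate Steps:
J(w, u) = √2*√w (J(w, u) = √(2*w) = √2*√w)
Y(X) = 0
D(E) = E + 2*E² (D(E) = (E² + E²) + E = 2*E² + E = E + 2*E²)
r = -19*√10 (r = (√2*√5)*(-8 - 11) = √10*(-19) = -19*√10 ≈ -60.083)
139*(r + D(Y(6))) = 139*(-19*√10 + 0*(1 + 2*0)) = 139*(-19*√10 + 0*(1 + 0)) = 139*(-19*√10 + 0*1) = 139*(-19*√10 + 0) = 139*(-19*√10) = -2641*√10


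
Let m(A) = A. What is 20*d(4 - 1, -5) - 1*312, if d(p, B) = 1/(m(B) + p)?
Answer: -322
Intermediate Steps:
d(p, B) = 1/(B + p)
20*d(4 - 1, -5) - 1*312 = 20/(-5 + (4 - 1)) - 1*312 = 20/(-5 + 3) - 312 = 20/(-2) - 312 = 20*(-½) - 312 = -10 - 312 = -322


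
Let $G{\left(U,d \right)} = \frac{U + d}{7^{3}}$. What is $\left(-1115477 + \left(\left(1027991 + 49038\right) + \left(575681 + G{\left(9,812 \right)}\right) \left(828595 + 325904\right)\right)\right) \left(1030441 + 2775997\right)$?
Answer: $\frac{867741000259183860216}{343} \approx 2.5299 \cdot 10^{18}$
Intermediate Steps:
$G{\left(U,d \right)} = \frac{U}{343} + \frac{d}{343}$ ($G{\left(U,d \right)} = \frac{U + d}{343} = \left(U + d\right) \frac{1}{343} = \frac{U}{343} + \frac{d}{343}$)
$\left(-1115477 + \left(\left(1027991 + 49038\right) + \left(575681 + G{\left(9,812 \right)}\right) \left(828595 + 325904\right)\right)\right) \left(1030441 + 2775997\right) = \left(-1115477 + \left(\left(1027991 + 49038\right) + \left(575681 + \left(\frac{1}{343} \cdot 9 + \frac{1}{343} \cdot 812\right)\right) \left(828595 + 325904\right)\right)\right) \left(1030441 + 2775997\right) = \left(-1115477 + \left(1077029 + \left(575681 + \left(\frac{9}{343} + \frac{116}{49}\right)\right) 1154499\right)\right) 3806438 = \left(-1115477 + \left(1077029 + \left(575681 + \frac{821}{343}\right) 1154499\right)\right) 3806438 = \left(-1115477 + \left(1077029 + \frac{197459404}{343} \cdot 1154499\right)\right) 3806438 = \left(-1115477 + \left(1077029 + \frac{227966684458596}{343}\right)\right) 3806438 = \left(-1115477 + \frac{227967053879543}{343}\right) 3806438 = \frac{227966671270932}{343} \cdot 3806438 = \frac{867741000259183860216}{343}$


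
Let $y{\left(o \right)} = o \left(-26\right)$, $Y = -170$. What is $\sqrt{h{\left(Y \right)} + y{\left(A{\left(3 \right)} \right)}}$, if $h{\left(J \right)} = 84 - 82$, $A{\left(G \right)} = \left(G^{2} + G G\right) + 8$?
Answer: $i \sqrt{674} \approx 25.962 i$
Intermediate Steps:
$A{\left(G \right)} = 8 + 2 G^{2}$ ($A{\left(G \right)} = \left(G^{2} + G^{2}\right) + 8 = 2 G^{2} + 8 = 8 + 2 G^{2}$)
$h{\left(J \right)} = 2$ ($h{\left(J \right)} = 84 - 82 = 2$)
$y{\left(o \right)} = - 26 o$
$\sqrt{h{\left(Y \right)} + y{\left(A{\left(3 \right)} \right)}} = \sqrt{2 - 26 \left(8 + 2 \cdot 3^{2}\right)} = \sqrt{2 - 26 \left(8 + 2 \cdot 9\right)} = \sqrt{2 - 26 \left(8 + 18\right)} = \sqrt{2 - 676} = \sqrt{-674} = i \sqrt{674}$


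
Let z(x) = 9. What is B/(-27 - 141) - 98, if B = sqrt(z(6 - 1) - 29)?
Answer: -98 - I*sqrt(5)/84 ≈ -98.0 - 0.02662*I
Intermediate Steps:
B = 2*I*sqrt(5) (B = sqrt(9 - 29) = sqrt(-20) = 2*I*sqrt(5) ≈ 4.4721*I)
B/(-27 - 141) - 98 = (2*I*sqrt(5))/(-27 - 141) - 98 = (2*I*sqrt(5))/(-168) - 98 = -I*sqrt(5)/84 - 98 = -98 - I*sqrt(5)/84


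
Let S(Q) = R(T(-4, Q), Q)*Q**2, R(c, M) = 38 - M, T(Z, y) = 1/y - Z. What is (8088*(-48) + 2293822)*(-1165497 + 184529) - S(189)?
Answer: -1869325264993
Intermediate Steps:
S(Q) = Q**2*(38 - Q) (S(Q) = (38 - Q)*Q**2 = Q**2*(38 - Q))
(8088*(-48) + 2293822)*(-1165497 + 184529) - S(189) = (8088*(-48) + 2293822)*(-1165497 + 184529) - 189**2*(38 - 1*189) = (-388224 + 2293822)*(-980968) - 35721*(38 - 189) = 1905598*(-980968) - 35721*(-151) = -1869330658864 - 1*(-5393871) = -1869330658864 + 5393871 = -1869325264993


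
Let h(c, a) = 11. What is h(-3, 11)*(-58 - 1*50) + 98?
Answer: -1090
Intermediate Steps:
h(-3, 11)*(-58 - 1*50) + 98 = 11*(-58 - 1*50) + 98 = 11*(-58 - 50) + 98 = 11*(-108) + 98 = -1188 + 98 = -1090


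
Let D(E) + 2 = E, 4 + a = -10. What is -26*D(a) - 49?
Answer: 367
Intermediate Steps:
a = -14 (a = -4 - 10 = -14)
D(E) = -2 + E
-26*D(a) - 49 = -26*(-2 - 14) - 49 = -26*(-16) - 49 = 416 - 49 = 367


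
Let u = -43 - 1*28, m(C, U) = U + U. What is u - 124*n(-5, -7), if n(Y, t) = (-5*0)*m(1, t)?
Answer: -71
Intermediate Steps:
m(C, U) = 2*U
u = -71 (u = -43 - 28 = -71)
n(Y, t) = 0 (n(Y, t) = (-5*0)*(2*t) = 0*(2*t) = 0)
u - 124*n(-5, -7) = -71 - 124*0 = -71 + 0 = -71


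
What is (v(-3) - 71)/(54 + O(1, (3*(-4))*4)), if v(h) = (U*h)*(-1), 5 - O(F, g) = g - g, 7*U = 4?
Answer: -485/413 ≈ -1.1743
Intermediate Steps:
U = 4/7 (U = (⅐)*4 = 4/7 ≈ 0.57143)
O(F, g) = 5 (O(F, g) = 5 - (g - g) = 5 - 1*0 = 5 + 0 = 5)
v(h) = -4*h/7 (v(h) = (4*h/7)*(-1) = -4*h/7)
(v(-3) - 71)/(54 + O(1, (3*(-4))*4)) = (-4/7*(-3) - 71)/(54 + 5) = (12/7 - 71)/59 = (1/59)*(-485/7) = -485/413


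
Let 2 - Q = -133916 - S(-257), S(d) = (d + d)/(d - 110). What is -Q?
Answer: -49148420/367 ≈ -1.3392e+5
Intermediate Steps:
S(d) = 2*d/(-110 + d) (S(d) = (2*d)/(-110 + d) = 2*d/(-110 + d))
Q = 49148420/367 (Q = 2 - (-133916 - 2*(-257)/(-110 - 257)) = 2 - (-133916 - 2*(-257)/(-367)) = 2 - (-133916 - 2*(-257)*(-1)/367) = 2 - (-133916 - 1*514/367) = 2 - (-133916 - 514/367) = 2 - 1*(-49147686/367) = 2 + 49147686/367 = 49148420/367 ≈ 1.3392e+5)
-Q = -1*49148420/367 = -49148420/367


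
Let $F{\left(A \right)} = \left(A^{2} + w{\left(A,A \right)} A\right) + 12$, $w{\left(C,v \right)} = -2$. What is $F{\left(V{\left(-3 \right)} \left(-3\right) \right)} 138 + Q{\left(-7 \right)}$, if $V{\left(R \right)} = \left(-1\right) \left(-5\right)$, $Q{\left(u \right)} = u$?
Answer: $36839$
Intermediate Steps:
$V{\left(R \right)} = 5$
$F{\left(A \right)} = 12 + A^{2} - 2 A$ ($F{\left(A \right)} = \left(A^{2} - 2 A\right) + 12 = 12 + A^{2} - 2 A$)
$F{\left(V{\left(-3 \right)} \left(-3\right) \right)} 138 + Q{\left(-7 \right)} = \left(12 + \left(5 \left(-3\right)\right)^{2} - 2 \cdot 5 \left(-3\right)\right) 138 - 7 = \left(12 + \left(-15\right)^{2} - -30\right) 138 - 7 = \left(12 + 225 + 30\right) 138 - 7 = 267 \cdot 138 - 7 = 36846 - 7 = 36839$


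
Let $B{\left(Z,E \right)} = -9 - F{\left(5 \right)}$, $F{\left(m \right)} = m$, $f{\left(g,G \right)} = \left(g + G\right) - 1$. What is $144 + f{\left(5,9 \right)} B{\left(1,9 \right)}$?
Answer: $-38$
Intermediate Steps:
$f{\left(g,G \right)} = -1 + G + g$ ($f{\left(g,G \right)} = \left(G + g\right) - 1 = -1 + G + g$)
$B{\left(Z,E \right)} = -14$ ($B{\left(Z,E \right)} = -9 - 5 = -14$)
$144 + f{\left(5,9 \right)} B{\left(1,9 \right)} = 144 + \left(-1 + 9 + 5\right) \left(-14\right) = 144 + 13 \left(-14\right) = 144 - 182 = -38$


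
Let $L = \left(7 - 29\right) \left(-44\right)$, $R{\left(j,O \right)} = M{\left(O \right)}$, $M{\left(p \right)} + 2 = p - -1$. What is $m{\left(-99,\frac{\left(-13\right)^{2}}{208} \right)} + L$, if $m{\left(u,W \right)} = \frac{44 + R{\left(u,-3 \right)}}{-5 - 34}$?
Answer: $\frac{37712}{39} \approx 966.97$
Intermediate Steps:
$M{\left(p \right)} = -1 + p$ ($M{\left(p \right)} = -2 + \left(p - -1\right) = -2 + \left(p + 1\right) = -2 + \left(1 + p\right) = -1 + p$)
$R{\left(j,O \right)} = -1 + O$
$m{\left(u,W \right)} = - \frac{40}{39}$ ($m{\left(u,W \right)} = \frac{44 - 4}{-5 - 34} = \frac{44 - 4}{-39} = 40 \left(- \frac{1}{39}\right) = - \frac{40}{39}$)
$L = 968$ ($L = \left(-22\right) \left(-44\right) = 968$)
$m{\left(-99,\frac{\left(-13\right)^{2}}{208} \right)} + L = - \frac{40}{39} + 968 = \frac{37712}{39}$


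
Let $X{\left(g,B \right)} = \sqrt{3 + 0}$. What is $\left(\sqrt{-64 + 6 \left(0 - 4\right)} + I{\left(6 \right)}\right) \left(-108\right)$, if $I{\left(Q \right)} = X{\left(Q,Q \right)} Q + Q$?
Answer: $-648 - 648 \sqrt{3} - 216 i \sqrt{22} \approx -1770.4 - 1013.1 i$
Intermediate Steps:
$X{\left(g,B \right)} = \sqrt{3}$
$I{\left(Q \right)} = Q + Q \sqrt{3}$ ($I{\left(Q \right)} = \sqrt{3} Q + Q = Q \sqrt{3} + Q = Q + Q \sqrt{3}$)
$\left(\sqrt{-64 + 6 \left(0 - 4\right)} + I{\left(6 \right)}\right) \left(-108\right) = \left(\sqrt{-64 + 6 \left(0 - 4\right)} + 6 \left(1 + \sqrt{3}\right)\right) \left(-108\right) = \left(\sqrt{-64 + 6 \left(-4\right)} + \left(6 + 6 \sqrt{3}\right)\right) \left(-108\right) = \left(\sqrt{-64 - 24} + \left(6 + 6 \sqrt{3}\right)\right) \left(-108\right) = \left(\sqrt{-88} + \left(6 + 6 \sqrt{3}\right)\right) \left(-108\right) = \left(2 i \sqrt{22} + \left(6 + 6 \sqrt{3}\right)\right) \left(-108\right) = \left(6 + 6 \sqrt{3} + 2 i \sqrt{22}\right) \left(-108\right) = -648 - 648 \sqrt{3} - 216 i \sqrt{22}$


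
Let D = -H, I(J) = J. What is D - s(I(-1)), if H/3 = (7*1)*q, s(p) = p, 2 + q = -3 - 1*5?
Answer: 211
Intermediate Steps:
q = -10 (q = -2 + (-3 - 1*5) = -2 + (-3 - 5) = -2 - 8 = -10)
H = -210 (H = 3*((7*1)*(-10)) = 3*(7*(-10)) = 3*(-70) = -210)
D = 210 (D = -1*(-210) = 210)
D - s(I(-1)) = 210 - 1*(-1) = 210 + 1 = 211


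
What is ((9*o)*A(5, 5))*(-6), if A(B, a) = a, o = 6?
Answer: -1620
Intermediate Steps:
((9*o)*A(5, 5))*(-6) = ((9*6)*5)*(-6) = (54*5)*(-6) = 270*(-6) = -1620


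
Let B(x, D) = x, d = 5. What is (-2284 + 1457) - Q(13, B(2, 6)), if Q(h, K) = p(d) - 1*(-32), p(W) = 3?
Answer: -862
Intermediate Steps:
Q(h, K) = 35 (Q(h, K) = 3 - 1*(-32) = 3 + 32 = 35)
(-2284 + 1457) - Q(13, B(2, 6)) = (-2284 + 1457) - 1*35 = -827 - 35 = -862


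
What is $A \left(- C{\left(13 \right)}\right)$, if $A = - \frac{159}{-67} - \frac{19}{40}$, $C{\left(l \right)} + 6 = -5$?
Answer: $\frac{55957}{2680} \approx 20.879$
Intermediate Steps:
$C{\left(l \right)} = -11$ ($C{\left(l \right)} = -6 - 5 = -11$)
$A = \frac{5087}{2680}$ ($A = \left(-159\right) \left(- \frac{1}{67}\right) - \frac{19}{40} = \frac{159}{67} - \frac{19}{40} = \frac{5087}{2680} \approx 1.8981$)
$A \left(- C{\left(13 \right)}\right) = \frac{5087 \left(\left(-1\right) \left(-11\right)\right)}{2680} = \frac{5087}{2680} \cdot 11 = \frac{55957}{2680}$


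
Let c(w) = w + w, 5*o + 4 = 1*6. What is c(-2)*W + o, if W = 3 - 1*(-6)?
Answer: -178/5 ≈ -35.600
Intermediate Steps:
W = 9 (W = 3 + 6 = 9)
o = ⅖ (o = -⅘ + (1*6)/5 = -⅘ + (⅕)*6 = -⅘ + 6/5 = ⅖ ≈ 0.40000)
c(w) = 2*w
c(-2)*W + o = (2*(-2))*9 + ⅖ = -4*9 + ⅖ = -36 + ⅖ = -178/5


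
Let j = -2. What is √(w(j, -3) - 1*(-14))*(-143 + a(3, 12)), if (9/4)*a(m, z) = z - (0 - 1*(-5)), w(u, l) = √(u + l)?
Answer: -1259*√(14 + I*√5)/9 ≈ -525.07 - 41.668*I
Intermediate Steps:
w(u, l) = √(l + u)
a(m, z) = -20/9 + 4*z/9 (a(m, z) = 4*(z - (0 - 1*(-5)))/9 = 4*(z - (0 + 5))/9 = 4*(z - 1*5)/9 = 4*(z - 5)/9 = 4*(-5 + z)/9 = -20/9 + 4*z/9)
√(w(j, -3) - 1*(-14))*(-143 + a(3, 12)) = √(√(-3 - 2) - 1*(-14))*(-143 + (-20/9 + (4/9)*12)) = √(√(-5) + 14)*(-143 + (-20/9 + 16/3)) = √(I*√5 + 14)*(-143 + 28/9) = √(14 + I*√5)*(-1259/9) = -1259*√(14 + I*√5)/9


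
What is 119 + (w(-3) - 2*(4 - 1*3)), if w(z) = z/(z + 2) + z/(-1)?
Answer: 123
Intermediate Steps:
w(z) = -z + z/(2 + z) (w(z) = z/(2 + z) + z*(-1) = z/(2 + z) - z = -z + z/(2 + z))
119 + (w(-3) - 2*(4 - 1*3)) = 119 + (-1*(-3)*(1 - 3)/(2 - 3) - 2*(4 - 1*3)) = 119 + (-1*(-3)*(-2)/(-1) - 2*(4 - 3)) = 119 + (-1*(-3)*(-1)*(-2) - 2*1) = 119 + (6 - 2) = 119 + 4 = 123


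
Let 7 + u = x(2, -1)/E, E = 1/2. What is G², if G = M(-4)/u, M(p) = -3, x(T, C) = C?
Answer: ⅑ ≈ 0.11111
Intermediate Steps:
E = ½ ≈ 0.50000
u = -9 (u = -7 - 1/½ = -7 - 1*2 = -7 - 2 = -9)
G = ⅓ (G = -3/(-9) = -3*(-⅑) = ⅓ ≈ 0.33333)
G² = (⅓)² = ⅑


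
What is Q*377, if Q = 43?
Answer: 16211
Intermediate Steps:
Q*377 = 43*377 = 16211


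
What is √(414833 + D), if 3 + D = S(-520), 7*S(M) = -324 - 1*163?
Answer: √20323261/7 ≈ 644.02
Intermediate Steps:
S(M) = -487/7 (S(M) = (-324 - 1*163)/7 = (-324 - 163)/7 = (⅐)*(-487) = -487/7)
D = -508/7 (D = -3 - 487/7 = -508/7 ≈ -72.571)
√(414833 + D) = √(414833 - 508/7) = √(2903323/7) = √20323261/7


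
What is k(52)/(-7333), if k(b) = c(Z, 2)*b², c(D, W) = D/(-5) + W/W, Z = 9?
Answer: 10816/36665 ≈ 0.29500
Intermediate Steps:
c(D, W) = 1 - D/5 (c(D, W) = D*(-⅕) + 1 = -D/5 + 1 = 1 - D/5)
k(b) = -4*b²/5 (k(b) = (1 - ⅕*9)*b² = (1 - 9/5)*b² = -4*b²/5)
k(52)/(-7333) = -⅘*52²/(-7333) = -⅘*2704*(-1/7333) = -10816/5*(-1/7333) = 10816/36665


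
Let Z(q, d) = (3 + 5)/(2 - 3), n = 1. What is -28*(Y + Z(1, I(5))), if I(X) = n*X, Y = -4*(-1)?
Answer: 112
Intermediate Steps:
Y = 4
I(X) = X (I(X) = 1*X = X)
Z(q, d) = -8 (Z(q, d) = 8/(-1) = 8*(-1) = -8)
-28*(Y + Z(1, I(5))) = -28*(4 - 8) = -28*(-4) = 112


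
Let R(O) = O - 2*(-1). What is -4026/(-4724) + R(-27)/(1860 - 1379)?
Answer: 909203/1136122 ≈ 0.80027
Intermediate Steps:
R(O) = 2 + O (R(O) = O + 2 = 2 + O)
-4026/(-4724) + R(-27)/(1860 - 1379) = -4026/(-4724) + (2 - 27)/(1860 - 1379) = -4026*(-1/4724) - 25/481 = 2013/2362 - 25*1/481 = 2013/2362 - 25/481 = 909203/1136122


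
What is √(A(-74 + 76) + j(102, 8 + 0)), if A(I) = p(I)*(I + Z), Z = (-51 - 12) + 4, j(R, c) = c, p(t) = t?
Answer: I*√106 ≈ 10.296*I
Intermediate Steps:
Z = -59 (Z = -63 + 4 = -59)
A(I) = I*(-59 + I) (A(I) = I*(I - 59) = I*(-59 + I))
√(A(-74 + 76) + j(102, 8 + 0)) = √((-74 + 76)*(-59 + (-74 + 76)) + (8 + 0)) = √(2*(-59 + 2) + 8) = √(2*(-57) + 8) = √(-114 + 8) = √(-106) = I*√106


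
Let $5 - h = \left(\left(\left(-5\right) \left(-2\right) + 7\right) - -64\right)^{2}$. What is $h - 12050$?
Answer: $-18606$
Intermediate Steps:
$h = -6556$ ($h = 5 - \left(\left(\left(-5\right) \left(-2\right) + 7\right) - -64\right)^{2} = 5 - \left(\left(10 + 7\right) + 64\right)^{2} = 5 - \left(17 + 64\right)^{2} = 5 - 81^{2} = 5 - 6561 = -6556$)
$h - 12050 = -6556 - 12050 = -18606$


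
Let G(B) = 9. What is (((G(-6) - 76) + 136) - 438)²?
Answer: 136161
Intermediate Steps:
(((G(-6) - 76) + 136) - 438)² = (((9 - 76) + 136) - 438)² = ((-67 + 136) - 438)² = (69 - 438)² = (-369)² = 136161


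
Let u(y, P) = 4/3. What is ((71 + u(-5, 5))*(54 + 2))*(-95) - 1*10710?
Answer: -1186570/3 ≈ -3.9552e+5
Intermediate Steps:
u(y, P) = 4/3 (u(y, P) = 4*(1/3) = 4/3)
((71 + u(-5, 5))*(54 + 2))*(-95) - 1*10710 = ((71 + 4/3)*(54 + 2))*(-95) - 1*10710 = ((217/3)*56)*(-95) - 10710 = (12152/3)*(-95) - 10710 = -1154440/3 - 10710 = -1186570/3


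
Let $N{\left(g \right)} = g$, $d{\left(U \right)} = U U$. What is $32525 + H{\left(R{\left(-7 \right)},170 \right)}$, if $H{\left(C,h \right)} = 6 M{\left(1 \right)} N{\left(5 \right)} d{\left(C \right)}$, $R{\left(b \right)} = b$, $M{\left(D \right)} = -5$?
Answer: $25175$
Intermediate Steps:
$d{\left(U \right)} = U^{2}$
$H{\left(C,h \right)} = - 150 C^{2}$ ($H{\left(C,h \right)} = 6 \left(-5\right) 5 C^{2} = \left(-30\right) 5 C^{2} = - 150 C^{2}$)
$32525 + H{\left(R{\left(-7 \right)},170 \right)} = 32525 - 150 \left(-7\right)^{2} = 32525 - 7350 = 25175$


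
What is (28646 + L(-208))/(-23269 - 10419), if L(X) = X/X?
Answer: -28647/33688 ≈ -0.85036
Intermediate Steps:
L(X) = 1
(28646 + L(-208))/(-23269 - 10419) = (28646 + 1)/(-23269 - 10419) = 28647/(-33688) = 28647*(-1/33688) = -28647/33688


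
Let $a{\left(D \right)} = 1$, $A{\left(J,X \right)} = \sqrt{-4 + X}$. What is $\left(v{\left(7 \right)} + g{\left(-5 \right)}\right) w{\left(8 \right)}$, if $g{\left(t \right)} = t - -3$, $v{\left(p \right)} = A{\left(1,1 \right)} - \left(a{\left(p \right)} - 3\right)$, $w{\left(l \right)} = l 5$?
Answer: $40 i \sqrt{3} \approx 69.282 i$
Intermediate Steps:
$w{\left(l \right)} = 5 l$
$v{\left(p \right)} = 2 + i \sqrt{3}$ ($v{\left(p \right)} = \sqrt{-4 + 1} - \left(1 - 3\right) = \sqrt{-3} - \left(1 - 3\right) = i \sqrt{3} - -2 = i \sqrt{3} + 2 = 2 + i \sqrt{3}$)
$g{\left(t \right)} = 3 + t$ ($g{\left(t \right)} = t + 3 = 3 + t$)
$\left(v{\left(7 \right)} + g{\left(-5 \right)}\right) w{\left(8 \right)} = \left(\left(2 + i \sqrt{3}\right) + \left(3 - 5\right)\right) 5 \cdot 8 = \left(\left(2 + i \sqrt{3}\right) - 2\right) 40 = i \sqrt{3} \cdot 40 = 40 i \sqrt{3}$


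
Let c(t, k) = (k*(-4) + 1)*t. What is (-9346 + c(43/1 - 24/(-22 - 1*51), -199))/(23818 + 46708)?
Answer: 1838653/5148398 ≈ 0.35713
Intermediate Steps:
c(t, k) = t*(1 - 4*k) (c(t, k) = (-4*k + 1)*t = (1 - 4*k)*t = t*(1 - 4*k))
(-9346 + c(43/1 - 24/(-22 - 1*51), -199))/(23818 + 46708) = (-9346 + (43/1 - 24/(-22 - 1*51))*(1 - 4*(-199)))/(23818 + 46708) = (-9346 + (43*1 - 24/(-22 - 51))*(1 + 796))/70526 = (-9346 + (43 - 24/(-73))*797)*(1/70526) = (-9346 + (43 - 24*(-1/73))*797)*(1/70526) = (-9346 + (43 + 24/73)*797)*(1/70526) = (-9346 + (3163/73)*797)*(1/70526) = (-9346 + 2520911/73)*(1/70526) = (1838653/73)*(1/70526) = 1838653/5148398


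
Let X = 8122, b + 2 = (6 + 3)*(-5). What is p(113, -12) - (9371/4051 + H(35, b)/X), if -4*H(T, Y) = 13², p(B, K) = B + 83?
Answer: 25491581619/131608888 ≈ 193.69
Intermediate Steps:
p(B, K) = 83 + B
b = -47 (b = -2 + (6 + 3)*(-5) = -2 + 9*(-5) = -2 - 45 = -47)
H(T, Y) = -169/4 (H(T, Y) = -¼*13² = -¼*169 = -169/4)
p(113, -12) - (9371/4051 + H(35, b)/X) = (83 + 113) - (9371/4051 - 169/4/8122) = 196 - (9371*(1/4051) - 169/4*1/8122) = 196 - (9371/4051 - 169/32488) = 196 - 1*303760429/131608888 = 196 - 303760429/131608888 = 25491581619/131608888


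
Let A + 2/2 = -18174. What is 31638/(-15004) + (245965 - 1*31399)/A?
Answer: -1897184457/136348850 ≈ -13.914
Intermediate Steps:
A = -18175 (A = -1 - 18174 = -18175)
31638/(-15004) + (245965 - 1*31399)/A = 31638/(-15004) + (245965 - 1*31399)/(-18175) = 31638*(-1/15004) + (245965 - 31399)*(-1/18175) = -15819/7502 + 214566*(-1/18175) = -15819/7502 - 214566/18175 = -1897184457/136348850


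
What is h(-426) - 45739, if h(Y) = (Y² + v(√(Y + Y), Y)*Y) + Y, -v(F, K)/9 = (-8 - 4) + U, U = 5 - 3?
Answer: 96971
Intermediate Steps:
U = 2
v(F, K) = 90 (v(F, K) = -9*((-8 - 4) + 2) = -9*(-12 + 2) = -9*(-10) = 90)
h(Y) = Y² + 91*Y (h(Y) = (Y² + 90*Y) + Y = Y² + 91*Y)
h(-426) - 45739 = -426*(91 - 426) - 45739 = -426*(-335) - 45739 = 142710 - 45739 = 96971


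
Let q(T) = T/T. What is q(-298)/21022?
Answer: 1/21022 ≈ 4.7569e-5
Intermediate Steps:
q(T) = 1
q(-298)/21022 = 1/21022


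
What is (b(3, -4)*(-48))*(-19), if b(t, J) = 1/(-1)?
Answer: -912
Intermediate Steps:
b(t, J) = -1
(b(3, -4)*(-48))*(-19) = -1*(-48)*(-19) = 48*(-19) = -912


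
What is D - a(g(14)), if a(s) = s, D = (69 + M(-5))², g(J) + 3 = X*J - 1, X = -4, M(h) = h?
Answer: 4156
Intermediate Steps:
g(J) = -4 - 4*J (g(J) = -3 + (-4*J - 1) = -3 + (-1 - 4*J) = -4 - 4*J)
D = 4096 (D = (69 - 5)² = 64² = 4096)
D - a(g(14)) = 4096 - (-4 - 4*14) = 4096 - (-4 - 56) = 4096 - 1*(-60) = 4096 + 60 = 4156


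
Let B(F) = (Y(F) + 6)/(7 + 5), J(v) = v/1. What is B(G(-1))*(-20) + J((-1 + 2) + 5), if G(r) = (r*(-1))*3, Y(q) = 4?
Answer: -32/3 ≈ -10.667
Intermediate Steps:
G(r) = -3*r (G(r) = -r*3 = -3*r)
J(v) = v (J(v) = v*1 = v)
B(F) = ⅚ (B(F) = (4 + 6)/(7 + 5) = 10/12 = 10*(1/12) = ⅚)
B(G(-1))*(-20) + J((-1 + 2) + 5) = (⅚)*(-20) + ((-1 + 2) + 5) = -50/3 + (1 + 5) = -50/3 + 6 = -32/3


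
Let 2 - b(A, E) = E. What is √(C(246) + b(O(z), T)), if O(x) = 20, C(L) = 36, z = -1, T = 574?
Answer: 2*I*√134 ≈ 23.152*I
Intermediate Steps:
b(A, E) = 2 - E
√(C(246) + b(O(z), T)) = √(36 + (2 - 1*574)) = √(36 + (2 - 574)) = √(36 - 572) = √(-536) = 2*I*√134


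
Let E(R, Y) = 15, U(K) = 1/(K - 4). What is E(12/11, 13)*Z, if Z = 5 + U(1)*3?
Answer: 60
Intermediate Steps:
U(K) = 1/(-4 + K)
Z = 4 (Z = 5 + 3/(-4 + 1) = 5 + 3/(-3) = 5 - ⅓*3 = 5 - 1 = 4)
E(12/11, 13)*Z = 15*4 = 60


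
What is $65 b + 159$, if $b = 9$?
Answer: $744$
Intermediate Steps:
$65 b + 159 = 65 \cdot 9 + 159 = 585 + 159 = 744$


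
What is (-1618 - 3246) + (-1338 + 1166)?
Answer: -5036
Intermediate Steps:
(-1618 - 3246) + (-1338 + 1166) = -4864 - 172 = -5036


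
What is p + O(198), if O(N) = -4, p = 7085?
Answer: 7081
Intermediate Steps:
p + O(198) = 7085 - 4 = 7081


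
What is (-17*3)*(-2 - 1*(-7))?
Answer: -255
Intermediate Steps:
(-17*3)*(-2 - 1*(-7)) = -51*(-2 + 7) = -51*5 = -255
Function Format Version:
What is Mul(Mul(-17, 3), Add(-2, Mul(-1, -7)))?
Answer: -255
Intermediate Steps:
Mul(Mul(-17, 3), Add(-2, Mul(-1, -7))) = Mul(-51, Add(-2, 7)) = Mul(-51, 5) = -255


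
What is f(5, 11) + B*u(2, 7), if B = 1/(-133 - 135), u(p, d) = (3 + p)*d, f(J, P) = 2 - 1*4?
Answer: -571/268 ≈ -2.1306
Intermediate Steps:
f(J, P) = -2 (f(J, P) = 2 - 4 = -2)
u(p, d) = d*(3 + p)
B = -1/268 (B = 1/(-268) = -1/268 ≈ -0.0037313)
f(5, 11) + B*u(2, 7) = -2 - 7*(3 + 2)/268 = -2 - 7*5/268 = -2 - 1/268*35 = -2 - 35/268 = -571/268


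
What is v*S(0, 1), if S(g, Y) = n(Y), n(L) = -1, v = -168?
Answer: 168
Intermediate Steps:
S(g, Y) = -1
v*S(0, 1) = -168*(-1) = 168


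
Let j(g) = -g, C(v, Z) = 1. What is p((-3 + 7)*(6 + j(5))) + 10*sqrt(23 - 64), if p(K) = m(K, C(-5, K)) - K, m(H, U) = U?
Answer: -3 + 10*I*sqrt(41) ≈ -3.0 + 64.031*I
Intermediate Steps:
p(K) = 1 - K
p((-3 + 7)*(6 + j(5))) + 10*sqrt(23 - 64) = (1 - (-3 + 7)*(6 - 1*5)) + 10*sqrt(23 - 64) = (1 - 4*(6 - 5)) + 10*sqrt(-41) = (1 - 4) + 10*(I*sqrt(41)) = (1 - 1*4) + 10*I*sqrt(41) = (1 - 4) + 10*I*sqrt(41) = -3 + 10*I*sqrt(41)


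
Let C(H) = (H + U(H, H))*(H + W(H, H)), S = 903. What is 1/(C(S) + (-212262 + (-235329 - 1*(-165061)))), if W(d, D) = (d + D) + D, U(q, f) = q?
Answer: 1/6240742 ≈ 1.6024e-7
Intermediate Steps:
W(d, D) = d + 2*D (W(d, D) = (D + d) + D = d + 2*D)
C(H) = 8*H² (C(H) = (H + H)*(H + (H + 2*H)) = (2*H)*(H + 3*H) = (2*H)*(4*H) = 8*H²)
1/(C(S) + (-212262 + (-235329 - 1*(-165061)))) = 1/(8*903² + (-212262 + (-235329 - 1*(-165061)))) = 1/(8*815409 + (-212262 + (-235329 + 165061))) = 1/(6523272 + (-212262 - 70268)) = 1/(6523272 - 282530) = 1/6240742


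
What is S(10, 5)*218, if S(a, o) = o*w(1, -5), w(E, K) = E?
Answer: 1090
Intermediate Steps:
S(a, o) = o (S(a, o) = o*1 = o)
S(10, 5)*218 = 5*218 = 1090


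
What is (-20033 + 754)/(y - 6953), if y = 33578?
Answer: -19279/26625 ≈ -0.72409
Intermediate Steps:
(-20033 + 754)/(y - 6953) = (-20033 + 754)/(33578 - 6953) = -19279/26625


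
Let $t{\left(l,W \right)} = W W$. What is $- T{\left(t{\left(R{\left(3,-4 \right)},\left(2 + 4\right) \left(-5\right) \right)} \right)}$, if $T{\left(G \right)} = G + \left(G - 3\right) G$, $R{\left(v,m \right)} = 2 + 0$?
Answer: $-808200$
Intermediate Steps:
$R{\left(v,m \right)} = 2$
$t{\left(l,W \right)} = W^{2}$
$T{\left(G \right)} = G + G \left(-3 + G\right)$ ($T{\left(G \right)} = G + \left(-3 + G\right) G = G + G \left(-3 + G\right)$)
$- T{\left(t{\left(R{\left(3,-4 \right)},\left(2 + 4\right) \left(-5\right) \right)} \right)} = - \left(\left(2 + 4\right) \left(-5\right)\right)^{2} \left(-2 + \left(\left(2 + 4\right) \left(-5\right)\right)^{2}\right) = - \left(6 \left(-5\right)\right)^{2} \left(-2 + \left(6 \left(-5\right)\right)^{2}\right) = - \left(-30\right)^{2} \left(-2 + \left(-30\right)^{2}\right) = - 900 \left(-2 + 900\right) = - 900 \cdot 898 = \left(-1\right) 808200 = -808200$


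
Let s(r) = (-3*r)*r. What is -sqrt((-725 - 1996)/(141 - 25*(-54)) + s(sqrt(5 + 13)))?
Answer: -I*sqrt(13789265)/497 ≈ -7.4716*I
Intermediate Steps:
s(r) = -3*r**2
-sqrt((-725 - 1996)/(141 - 25*(-54)) + s(sqrt(5 + 13))) = -sqrt((-725 - 1996)/(141 - 25*(-54)) - 3*(sqrt(5 + 13))**2) = -sqrt(-2721/(141 + 1350) - 3*(sqrt(18))**2) = -sqrt(-2721/1491 - 3*(3*sqrt(2))**2) = -sqrt(-2721*1/1491 - 3*18) = -sqrt(-907/497 - 54) = -sqrt(-27745/497) = -I*sqrt(13789265)/497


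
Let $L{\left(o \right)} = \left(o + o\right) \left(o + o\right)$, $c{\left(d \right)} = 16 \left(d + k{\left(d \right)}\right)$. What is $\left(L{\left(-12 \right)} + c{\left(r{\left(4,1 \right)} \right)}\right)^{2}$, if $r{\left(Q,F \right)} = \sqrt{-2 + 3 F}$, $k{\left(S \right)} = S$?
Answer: $369664$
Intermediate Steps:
$c{\left(d \right)} = 32 d$ ($c{\left(d \right)} = 16 \left(d + d\right) = 16 \cdot 2 d = 32 d$)
$L{\left(o \right)} = 4 o^{2}$ ($L{\left(o \right)} = 2 o 2 o = 4 o^{2}$)
$\left(L{\left(-12 \right)} + c{\left(r{\left(4,1 \right)} \right)}\right)^{2} = \left(4 \left(-12\right)^{2} + 32 \sqrt{-2 + 3 \cdot 1}\right)^{2} = \left(4 \cdot 144 + 32 \sqrt{-2 + 3}\right)^{2} = \left(576 + 32 \sqrt{1}\right)^{2} = \left(576 + 32 \cdot 1\right)^{2} = \left(576 + 32\right)^{2} = 608^{2} = 369664$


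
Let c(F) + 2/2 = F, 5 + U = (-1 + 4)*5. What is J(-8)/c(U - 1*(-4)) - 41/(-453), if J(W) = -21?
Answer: -8980/5889 ≈ -1.5249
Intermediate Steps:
U = 10 (U = -5 + (-1 + 4)*5 = -5 + 3*5 = -5 + 15 = 10)
c(F) = -1 + F
J(-8)/c(U - 1*(-4)) - 41/(-453) = -21/(-1 + (10 - 1*(-4))) - 41/(-453) = -21/(-1 + (10 + 4)) - 41*(-1/453) = -21/(-1 + 14) + 41/453 = -21/13 + 41/453 = -8980/5889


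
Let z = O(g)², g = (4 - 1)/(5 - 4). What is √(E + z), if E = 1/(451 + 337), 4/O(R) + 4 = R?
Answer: 3*√275997/394 ≈ 4.0002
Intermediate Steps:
g = 3 (g = 3/1 = 3*1 = 3)
O(R) = 4/(-4 + R)
E = 1/788 ≈ 0.0012690
z = 16 (z = (4/(-4 + 3))² = (4/(-1))² = (4*(-1))² = (-4)² = 16)
√(E + z) = √(1/788 + 16) = √(12609/788) = 3*√275997/394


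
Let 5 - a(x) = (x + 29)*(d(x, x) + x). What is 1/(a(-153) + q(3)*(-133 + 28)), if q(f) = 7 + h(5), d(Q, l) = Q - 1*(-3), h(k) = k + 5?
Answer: -1/39352 ≈ -2.5412e-5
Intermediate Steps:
h(k) = 5 + k
d(Q, l) = 3 + Q (d(Q, l) = Q + 3 = 3 + Q)
q(f) = 17 (q(f) = 7 + (5 + 5) = 7 + 10 = 17)
a(x) = 5 - (3 + 2*x)*(29 + x) (a(x) = 5 - (x + 29)*((3 + x) + x) = 5 - (29 + x)*(3 + 2*x) = 5 - (3 + 2*x)*(29 + x))
1/(a(-153) + q(3)*(-133 + 28)) = 1/((-82 - 61*(-153) - 2*(-153)**2) + 17*(-133 + 28)) = 1/((-82 + 9333 - 2*23409) + 17*(-105)) = 1/((-82 + 9333 - 46818) - 1785) = 1/(-37567 - 1785) = 1/(-39352) = -1/39352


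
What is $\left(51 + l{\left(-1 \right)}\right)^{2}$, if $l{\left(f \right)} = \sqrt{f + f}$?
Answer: $\left(51 + i \sqrt{2}\right)^{2} \approx 2599.0 + 144.25 i$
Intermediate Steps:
$l{\left(f \right)} = \sqrt{2} \sqrt{f}$ ($l{\left(f \right)} = \sqrt{2 f} = \sqrt{2} \sqrt{f}$)
$\left(51 + l{\left(-1 \right)}\right)^{2} = \left(51 + \sqrt{2} \sqrt{-1}\right)^{2} = \left(51 + \sqrt{2} i\right)^{2} = \left(51 + i \sqrt{2}\right)^{2}$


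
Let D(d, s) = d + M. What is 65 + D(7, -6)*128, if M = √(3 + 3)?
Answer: 961 + 128*√6 ≈ 1274.5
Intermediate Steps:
M = √6 ≈ 2.4495
D(d, s) = d + √6
65 + D(7, -6)*128 = 65 + (7 + √6)*128 = 65 + (896 + 128*√6) = 961 + 128*√6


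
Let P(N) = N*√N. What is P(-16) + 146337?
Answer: 146337 - 64*I ≈ 1.4634e+5 - 64.0*I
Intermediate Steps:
P(N) = N^(3/2)
P(-16) + 146337 = (-16)^(3/2) + 146337 = -64*I + 146337 = 146337 - 64*I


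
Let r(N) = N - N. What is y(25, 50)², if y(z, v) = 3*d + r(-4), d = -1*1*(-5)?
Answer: 225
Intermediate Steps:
r(N) = 0
d = 5 (d = -1*(-5) = 5)
y(z, v) = 15 (y(z, v) = 3*5 + 0 = 15 + 0 = 15)
y(25, 50)² = 15² = 225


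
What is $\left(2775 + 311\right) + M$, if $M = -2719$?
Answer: $367$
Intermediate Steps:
$\left(2775 + 311\right) + M = \left(2775 + 311\right) - 2719 = 3086 - 2719 = 367$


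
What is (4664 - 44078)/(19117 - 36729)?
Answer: 19707/8806 ≈ 2.2379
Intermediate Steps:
(4664 - 44078)/(19117 - 36729) = -39414/(-17612) = -39414*(-1/17612) = 19707/8806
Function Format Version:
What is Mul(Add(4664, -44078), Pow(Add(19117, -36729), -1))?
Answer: Rational(19707, 8806) ≈ 2.2379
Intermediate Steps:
Mul(Add(4664, -44078), Pow(Add(19117, -36729), -1)) = Mul(-39414, Pow(-17612, -1)) = Mul(-39414, Rational(-1, 17612)) = Rational(19707, 8806)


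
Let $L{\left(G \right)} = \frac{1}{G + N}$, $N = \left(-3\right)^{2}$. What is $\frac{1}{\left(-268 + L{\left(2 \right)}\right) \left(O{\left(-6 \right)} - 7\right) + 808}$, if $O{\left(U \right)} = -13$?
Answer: $\frac{11}{67828} \approx 0.00016217$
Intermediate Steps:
$N = 9$
$L{\left(G \right)} = \frac{1}{9 + G}$ ($L{\left(G \right)} = \frac{1}{G + 9} = \frac{1}{9 + G}$)
$\frac{1}{\left(-268 + L{\left(2 \right)}\right) \left(O{\left(-6 \right)} - 7\right) + 808} = \frac{1}{\left(-268 + \frac{1}{9 + 2}\right) \left(-13 - 7\right) + 808} = \frac{1}{\left(-268 + \frac{1}{11}\right) \left(-20\right) + 808} = \frac{1}{\left(- \frac{2947}{11}\right) \left(-20\right) + 808} = \frac{1}{\frac{58940}{11} + 808} = \frac{1}{\frac{67828}{11}} = \frac{11}{67828}$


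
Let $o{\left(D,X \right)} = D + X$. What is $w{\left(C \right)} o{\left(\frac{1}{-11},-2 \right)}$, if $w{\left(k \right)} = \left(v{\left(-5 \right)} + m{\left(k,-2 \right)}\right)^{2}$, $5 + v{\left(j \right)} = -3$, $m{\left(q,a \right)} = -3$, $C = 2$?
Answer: $-253$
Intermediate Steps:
$v{\left(j \right)} = -8$ ($v{\left(j \right)} = -5 - 3 = -8$)
$w{\left(k \right)} = 121$ ($w{\left(k \right)} = \left(-8 - 3\right)^{2} = \left(-11\right)^{2} = 121$)
$w{\left(C \right)} o{\left(\frac{1}{-11},-2 \right)} = 121 \left(\frac{1}{-11} - 2\right) = 121 \left(- \frac{1}{11} - 2\right) = 121 \left(- \frac{23}{11}\right) = -253$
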